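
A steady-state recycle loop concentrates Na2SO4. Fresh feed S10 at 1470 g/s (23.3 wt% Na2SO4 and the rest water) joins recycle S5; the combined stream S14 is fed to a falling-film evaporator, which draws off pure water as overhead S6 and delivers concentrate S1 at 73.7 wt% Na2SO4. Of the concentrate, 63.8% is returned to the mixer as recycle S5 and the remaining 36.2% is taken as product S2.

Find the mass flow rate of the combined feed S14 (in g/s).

2289 g/s

Overall Na2SO4 balance (none leaves overhead): Na2SO4 in fresh feed = Na2SO4 in product, i.e. 1470×0.233 = (1−0.638)·S1·0.737.
S1 = 342.51/(0.737×0.362) = 1283.8 g/s.
Recycle S5 = 0.638×1283.8 = 819.06 g/s.
Combined feed S14 = 1470 + 819.06 = 2289.1 g/s.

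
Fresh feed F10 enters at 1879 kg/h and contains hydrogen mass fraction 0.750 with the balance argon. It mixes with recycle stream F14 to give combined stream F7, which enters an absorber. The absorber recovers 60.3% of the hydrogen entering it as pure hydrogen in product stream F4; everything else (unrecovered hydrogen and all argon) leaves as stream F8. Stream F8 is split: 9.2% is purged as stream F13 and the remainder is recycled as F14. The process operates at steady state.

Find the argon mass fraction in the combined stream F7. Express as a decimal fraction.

0.699

argon enters only via F10 and leaves only via the purge: 1879×0.250 = 0.092×(argon in F8), and the absorber passes all argon, so argon in F7 = argon in F8 = 5106 kg/h.
hydrogen in F7: m_A = 1879×0.750 + (1−0.092)·(1−0.603)·m_A, so m_A = 1409.2/0.6395 = 2203.6 kg/h.
F7 = 2203.6 + 5106 = 7309.6 kg/h.
argon fraction in F7 = 5106/7309.6 = 0.699.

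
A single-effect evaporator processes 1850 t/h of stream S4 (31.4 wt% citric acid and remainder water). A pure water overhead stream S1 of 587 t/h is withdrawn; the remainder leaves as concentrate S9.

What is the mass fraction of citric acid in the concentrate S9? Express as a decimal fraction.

citric acid is not removed: 1850×0.314 = 580.9 t/h of citric acid enters S9.
Concentrate = 1850 − 587 = 1263 t/h.
Mass fraction = 580.9/1263 = 0.4599.

0.4599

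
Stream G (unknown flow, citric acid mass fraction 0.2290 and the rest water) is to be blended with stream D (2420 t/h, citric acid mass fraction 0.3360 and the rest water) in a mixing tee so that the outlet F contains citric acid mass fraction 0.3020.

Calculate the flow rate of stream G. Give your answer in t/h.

Let G be the unknown flow. Total out = 2420 + G.
citric acid balance: 813.12 + 0.229·G = 0.302·(2420 + G)
(0.229 − 0.302)·G = 0.302×2420 − 813.12 = -82.28
G = -82.28 / -0.073 = 1127.1 t/h

1127 t/h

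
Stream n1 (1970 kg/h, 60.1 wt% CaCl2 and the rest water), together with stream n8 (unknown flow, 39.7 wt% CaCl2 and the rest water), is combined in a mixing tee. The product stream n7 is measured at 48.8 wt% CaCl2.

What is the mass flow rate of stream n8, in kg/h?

Let n8 be the unknown flow. Total out = 1970 + n8.
CaCl2 balance: 1184 + 0.397·n8 = 0.488·(1970 + n8)
(0.397 − 0.488)·n8 = 0.488×1970 − 1184 = -222.61
n8 = -222.61 / -0.091 = 2446.3 kg/h

2446 kg/h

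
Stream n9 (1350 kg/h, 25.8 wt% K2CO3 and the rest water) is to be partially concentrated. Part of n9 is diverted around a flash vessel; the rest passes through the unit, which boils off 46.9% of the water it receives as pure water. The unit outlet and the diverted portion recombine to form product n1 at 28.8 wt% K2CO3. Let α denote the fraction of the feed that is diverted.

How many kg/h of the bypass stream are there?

All 1350×0.258 = 348.3 kg/h of K2CO3 reaches n1, so n1 = 348.3/0.288 = 1209.4 kg/h and vapour = 140.62 kg/h.
The evaporator receives (1−α)·1350 of feed at 0.742 water and removes 0.469 of that water:
0.469×0.742×(1−α)×1350 = 140.62
(1−α) = 140.62/469.8 = 0.2993;  α = 0.7007.
Bypass flow = 0.7007×1350 = 945.9 kg/h.

945.9 kg/h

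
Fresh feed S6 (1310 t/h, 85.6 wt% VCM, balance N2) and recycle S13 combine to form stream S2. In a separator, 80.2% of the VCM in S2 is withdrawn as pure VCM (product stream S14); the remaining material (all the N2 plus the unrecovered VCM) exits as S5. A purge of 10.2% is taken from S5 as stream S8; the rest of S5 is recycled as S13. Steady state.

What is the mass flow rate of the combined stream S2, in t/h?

3213 t/h

N2 enters only via S6 and leaves only via the purge: 1310×0.144 = 0.102×(N2 in S5), and the separator passes all N2, so N2 in S2 = N2 in S5 = 1849.4 t/h.
VCM in S2: m_A = 1310×0.856 + (1−0.102)·(1−0.802)·m_A, so m_A = 1121.4/0.8222 = 1363.9 t/h.
S2 = 1363.9 + 1849.4 = 3213.3 t/h.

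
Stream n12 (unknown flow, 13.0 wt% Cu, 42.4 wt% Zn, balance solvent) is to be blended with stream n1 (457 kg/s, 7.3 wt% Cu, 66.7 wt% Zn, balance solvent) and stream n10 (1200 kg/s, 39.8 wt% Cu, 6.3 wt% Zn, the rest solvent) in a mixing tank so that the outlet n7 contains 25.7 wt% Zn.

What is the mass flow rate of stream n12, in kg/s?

Let n12 be the unknown flow. Total out = 1657 + n12.
Zn balance: 380.42 + 0.424·n12 = 0.257·(1657 + n12)
(0.424 − 0.257)·n12 = 0.257×1657 − 380.42 = 45.43
n12 = 45.43 / 0.167 = 272.04 kg/s

272 kg/s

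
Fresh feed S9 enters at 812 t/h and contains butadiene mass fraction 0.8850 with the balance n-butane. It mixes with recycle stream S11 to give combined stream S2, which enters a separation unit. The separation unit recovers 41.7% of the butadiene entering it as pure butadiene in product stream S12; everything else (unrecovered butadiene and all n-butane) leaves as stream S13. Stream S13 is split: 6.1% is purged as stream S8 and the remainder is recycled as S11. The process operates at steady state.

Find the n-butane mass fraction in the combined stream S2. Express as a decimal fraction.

0.4909

n-butane enters only via S9 and leaves only via the purge: 812×0.115 = 0.061×(n-butane in S13), and the separation unit passes all n-butane, so n-butane in S2 = n-butane in S13 = 1530.8 t/h.
butadiene in S2: m_A = 812×0.885 + (1−0.061)·(1−0.417)·m_A, so m_A = 718.62/0.4526 = 1587.9 t/h.
S2 = 1587.9 + 1530.8 = 3118.7 t/h.
n-butane fraction in S2 = 1530.8/3118.7 = 0.4909.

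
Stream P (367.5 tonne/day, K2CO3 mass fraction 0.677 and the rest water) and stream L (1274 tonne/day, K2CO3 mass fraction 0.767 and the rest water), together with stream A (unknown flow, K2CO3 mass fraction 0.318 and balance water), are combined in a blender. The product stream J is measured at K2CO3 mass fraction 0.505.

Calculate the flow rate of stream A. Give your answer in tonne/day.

Let A be the unknown flow. Total out = 1641.5 + A.
K2CO3 balance: 1226 + 0.318·A = 0.505·(1641.5 + A)
(0.318 − 0.505)·A = 0.505×1641.5 − 1226 = -397
A = -397 / -0.187 = 2123 tonne/day

2123 tonne/day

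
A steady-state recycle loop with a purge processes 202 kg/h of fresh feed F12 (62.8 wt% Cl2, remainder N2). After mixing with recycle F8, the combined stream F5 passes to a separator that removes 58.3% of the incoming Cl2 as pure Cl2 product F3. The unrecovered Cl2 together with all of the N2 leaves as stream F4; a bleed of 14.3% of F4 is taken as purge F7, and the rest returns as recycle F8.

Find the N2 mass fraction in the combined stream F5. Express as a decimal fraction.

N2 enters only via F12 and leaves only via the purge: 202×0.372 = 0.143×(N2 in F4), and the separator passes all N2, so N2 in F5 = N2 in F4 = 525.48 kg/h.
Cl2 in F5: m_A = 202×0.628 + (1−0.143)·(1−0.583)·m_A, so m_A = 126.86/0.6426 = 197.4 kg/h.
F5 = 197.4 + 525.48 = 722.88 kg/h.
N2 fraction in F5 = 525.48/722.88 = 0.727.

0.727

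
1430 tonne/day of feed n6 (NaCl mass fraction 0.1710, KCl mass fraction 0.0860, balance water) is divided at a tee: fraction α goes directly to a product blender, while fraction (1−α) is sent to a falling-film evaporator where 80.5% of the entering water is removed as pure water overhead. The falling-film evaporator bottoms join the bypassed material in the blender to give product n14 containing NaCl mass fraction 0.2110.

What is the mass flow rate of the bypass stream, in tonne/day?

976.8 tonne/day

All 1430×0.171 = 244.53 tonne/day of NaCl reaches n14, so n14 = 244.53/0.211 = 1158.9 tonne/day and vapour = 271.09 tonne/day.
The evaporator receives (1−α)·1430 of feed at 0.743 water and removes 0.805 of that water:
0.805×0.743×(1−α)×1430 = 271.09
(1−α) = 271.09/855.3 = 0.3170;  α = 0.6830.
Bypass flow = 0.6830×1430 = 976.76 tonne/day.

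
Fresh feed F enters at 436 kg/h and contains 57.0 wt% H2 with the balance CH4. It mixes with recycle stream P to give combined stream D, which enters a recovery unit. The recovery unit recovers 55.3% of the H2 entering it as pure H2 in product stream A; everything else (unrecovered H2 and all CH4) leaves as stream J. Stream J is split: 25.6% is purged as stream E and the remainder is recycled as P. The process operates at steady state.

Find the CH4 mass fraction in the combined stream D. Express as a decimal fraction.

CH4 enters only via F and leaves only via the purge: 436×0.430 = 0.256×(CH4 in J), and the recovery unit passes all CH4, so CH4 in D = CH4 in J = 732.34 kg/h.
H2 in D: m_A = 436×0.570 + (1−0.256)·(1−0.553)·m_A, so m_A = 248.52/0.6674 = 372.35 kg/h.
D = 372.35 + 732.34 = 1104.7 kg/h.
CH4 fraction in D = 732.34/1104.7 = 0.663.

0.663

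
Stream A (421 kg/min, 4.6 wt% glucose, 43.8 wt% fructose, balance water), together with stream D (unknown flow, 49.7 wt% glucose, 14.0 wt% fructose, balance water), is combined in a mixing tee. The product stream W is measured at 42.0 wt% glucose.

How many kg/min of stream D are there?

Let D be the unknown flow. Total out = 421 + D.
glucose balance: 19.366 + 0.497·D = 0.420·(421 + D)
(0.497 − 0.420)·D = 0.420×421 − 19.366 = 157.45
D = 157.45 / 0.077 = 2044.9 kg/min

2045 kg/min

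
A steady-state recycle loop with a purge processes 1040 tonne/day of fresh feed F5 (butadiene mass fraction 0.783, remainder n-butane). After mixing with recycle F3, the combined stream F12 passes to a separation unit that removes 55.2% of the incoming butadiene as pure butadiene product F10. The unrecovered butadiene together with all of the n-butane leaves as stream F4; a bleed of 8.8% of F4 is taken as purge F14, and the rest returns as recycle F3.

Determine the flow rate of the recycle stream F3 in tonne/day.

2901 tonne/day

n-butane enters only via F5 and leaves only via the purge: 1040×0.217 = 0.088×(n-butane in F4), and the separation unit passes all n-butane, so n-butane in F12 = n-butane in F4 = 2564.5 tonne/day.
butadiene in F12: m_A = 1040×0.783 + (1−0.088)·(1−0.552)·m_A, so m_A = 814.32/0.5914 = 1376.9 tonne/day.
F4 = (1−0.552)×1376.9 + 2564.5 = 3181.4 tonne/day.
Recycle F3 = (1−0.088)×3181.4 = 2901.4 tonne/day.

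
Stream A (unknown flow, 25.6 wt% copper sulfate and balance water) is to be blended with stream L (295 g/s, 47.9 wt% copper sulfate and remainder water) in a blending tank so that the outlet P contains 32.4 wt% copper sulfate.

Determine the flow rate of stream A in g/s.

Let A be the unknown flow. Total out = 295 + A.
copper sulfate balance: 141.31 + 0.256·A = 0.324·(295 + A)
(0.256 − 0.324)·A = 0.324×295 − 141.31 = -45.725
A = -45.725 / -0.068 = 672.43 g/s

672.4 g/s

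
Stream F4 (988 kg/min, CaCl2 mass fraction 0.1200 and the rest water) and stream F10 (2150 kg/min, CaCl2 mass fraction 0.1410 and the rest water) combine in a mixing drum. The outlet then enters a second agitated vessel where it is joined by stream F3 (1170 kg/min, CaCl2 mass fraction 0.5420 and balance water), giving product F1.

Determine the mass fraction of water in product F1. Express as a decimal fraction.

0.7549

Overall, product flow = 4308 kg/min.
water in = 988×0.880 + 2150×0.859 + 1170×0.458 = 3252.2 kg/min.
water fraction in F1 = 0.7549.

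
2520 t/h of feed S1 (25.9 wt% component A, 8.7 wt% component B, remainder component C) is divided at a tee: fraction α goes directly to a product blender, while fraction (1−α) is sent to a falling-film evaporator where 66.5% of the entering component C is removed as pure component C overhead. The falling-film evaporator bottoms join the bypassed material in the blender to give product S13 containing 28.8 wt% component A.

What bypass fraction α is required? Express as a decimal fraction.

0.768

All 2520×0.259 = 652.68 t/h of component A reaches S13, so S13 = 652.68/0.288 = 2266.3 t/h and vapour = 253.75 t/h.
The evaporator receives (1−α)·2520 of feed at 0.654 component C and removes 0.665 of that component C:
0.665×0.654×(1−α)×2520 = 253.75
(1−α) = 253.75/1096 = 0.2315;  α = 0.7685.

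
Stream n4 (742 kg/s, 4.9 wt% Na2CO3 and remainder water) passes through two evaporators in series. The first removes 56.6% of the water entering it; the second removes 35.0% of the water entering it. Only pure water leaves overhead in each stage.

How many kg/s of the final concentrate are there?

water in feed = 742×0.951 = 705.64 kg/s.
After stage 1: water left = (1−0.566)×705.64 = 306.25; stream total = 342.61 kg/s.
After stage 2: water left = (1−0.350)×306.25 = 199.06; final concentrate = 235.42 kg/s.

235.4 kg/s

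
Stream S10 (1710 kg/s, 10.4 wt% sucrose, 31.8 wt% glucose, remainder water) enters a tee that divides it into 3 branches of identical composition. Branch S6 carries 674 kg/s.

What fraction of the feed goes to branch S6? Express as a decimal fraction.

0.394

Fraction to S6 = 674/1710 = 0.3942.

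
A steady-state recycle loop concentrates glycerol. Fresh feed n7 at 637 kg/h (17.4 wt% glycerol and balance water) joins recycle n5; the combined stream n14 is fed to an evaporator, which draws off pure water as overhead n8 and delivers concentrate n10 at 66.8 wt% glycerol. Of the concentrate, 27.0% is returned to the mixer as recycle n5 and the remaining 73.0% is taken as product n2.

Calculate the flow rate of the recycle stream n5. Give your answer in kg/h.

Overall glycerol balance (none leaves overhead): glycerol in fresh feed = glycerol in product, i.e. 637×0.174 = (1−0.270)·n10·0.668.
n10 = 110.84/(0.668×0.730) = 227.29 kg/h.
Recycle n5 = 0.270×227.29 = 61.37 kg/h.

61.37 kg/h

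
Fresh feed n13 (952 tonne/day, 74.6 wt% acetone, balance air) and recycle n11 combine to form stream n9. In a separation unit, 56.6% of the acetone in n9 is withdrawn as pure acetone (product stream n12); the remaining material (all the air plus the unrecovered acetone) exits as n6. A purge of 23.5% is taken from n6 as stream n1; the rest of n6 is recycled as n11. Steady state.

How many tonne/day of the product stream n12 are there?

601.8 tonne/day

acetone in n9: m_A = 952×0.746 + (1−0.235)·(1−0.566)·m_A, so m_A = 710.19/0.6680 = 1063.2 tonne/day.
Product n12 = 0.566×1063.2 = 601.76 tonne/day.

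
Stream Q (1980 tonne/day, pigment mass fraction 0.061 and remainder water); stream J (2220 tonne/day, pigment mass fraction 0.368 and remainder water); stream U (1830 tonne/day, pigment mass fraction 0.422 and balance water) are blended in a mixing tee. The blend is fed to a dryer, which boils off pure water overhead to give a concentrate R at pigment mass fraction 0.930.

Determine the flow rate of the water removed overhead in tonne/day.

4191 tonne/day

pigment entering = 1980×0.061 + 2220×0.368 + 1830×0.422 = 1710 tonne/day.
All pigment reports to R, so R = 1710/0.930 = 1838.7 tonne/day.
Total feed = 6030 tonne/day; overhead = 6030 − 1838.7 = 4191.3 tonne/day.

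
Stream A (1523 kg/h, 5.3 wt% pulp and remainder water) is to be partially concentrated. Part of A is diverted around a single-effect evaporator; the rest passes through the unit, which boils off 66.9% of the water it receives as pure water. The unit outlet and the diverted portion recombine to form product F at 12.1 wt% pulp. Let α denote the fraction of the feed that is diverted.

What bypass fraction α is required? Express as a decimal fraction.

All 1523×0.053 = 80.719 kg/h of pulp reaches F, so F = 80.719/0.121 = 667.1 kg/h and vapour = 855.9 kg/h.
The evaporator receives (1−α)·1523 of feed at 0.947 water and removes 0.669 of that water:
0.669×0.947×(1−α)×1523 = 855.9
(1−α) = 855.9/964.89 = 0.8870;  α = 0.1130.

0.113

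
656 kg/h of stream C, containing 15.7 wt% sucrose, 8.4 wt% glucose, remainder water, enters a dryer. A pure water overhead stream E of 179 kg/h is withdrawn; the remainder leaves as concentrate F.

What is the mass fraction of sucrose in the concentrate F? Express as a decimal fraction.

0.216

sucrose is not removed: 656×0.157 = 102.99 kg/h of sucrose enters F.
Concentrate = 656 − 179 = 477 kg/h.
Mass fraction = 102.99/477 = 0.216.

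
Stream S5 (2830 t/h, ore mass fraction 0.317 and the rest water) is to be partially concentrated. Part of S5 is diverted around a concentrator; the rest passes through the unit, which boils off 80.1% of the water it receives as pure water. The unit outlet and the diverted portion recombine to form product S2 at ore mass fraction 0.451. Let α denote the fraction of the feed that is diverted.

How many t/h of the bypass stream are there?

1293 t/h

All 2830×0.317 = 897.11 t/h of ore reaches S2, so S2 = 897.11/0.451 = 1989.2 t/h and vapour = 840.84 t/h.
The evaporator receives (1−α)·2830 of feed at 0.683 water and removes 0.801 of that water:
0.801×0.683×(1−α)×2830 = 840.84
(1−α) = 840.84/1548.2 = 0.5431;  α = 0.4569.
Bypass flow = 0.4569×2830 = 1293 t/h.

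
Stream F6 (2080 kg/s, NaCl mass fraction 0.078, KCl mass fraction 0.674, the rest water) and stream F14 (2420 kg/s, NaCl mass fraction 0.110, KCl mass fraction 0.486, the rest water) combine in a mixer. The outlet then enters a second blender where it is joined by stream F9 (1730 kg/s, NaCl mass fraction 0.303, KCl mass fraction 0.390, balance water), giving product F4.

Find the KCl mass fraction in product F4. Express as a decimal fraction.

0.522

Overall, product flow = 6230 kg/s.
KCl in = 2080×0.674 + 2420×0.486 + 1730×0.390 = 3252.7 kg/s.
KCl fraction in F4 = 0.522.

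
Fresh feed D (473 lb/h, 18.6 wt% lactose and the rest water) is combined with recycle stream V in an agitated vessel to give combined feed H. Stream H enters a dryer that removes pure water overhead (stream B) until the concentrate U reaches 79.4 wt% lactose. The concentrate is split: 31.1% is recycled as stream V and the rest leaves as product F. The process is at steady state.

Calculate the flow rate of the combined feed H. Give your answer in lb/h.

Overall lactose balance (none leaves overhead): lactose in fresh feed = lactose in product, i.e. 473×0.186 = (1−0.311)·U·0.794.
U = 87.978/(0.794×0.689) = 160.82 lb/h.
Recycle V = 0.311×160.82 = 50.014 lb/h.
Combined feed H = 473 + 50.014 = 523.01 lb/h.

523 lb/h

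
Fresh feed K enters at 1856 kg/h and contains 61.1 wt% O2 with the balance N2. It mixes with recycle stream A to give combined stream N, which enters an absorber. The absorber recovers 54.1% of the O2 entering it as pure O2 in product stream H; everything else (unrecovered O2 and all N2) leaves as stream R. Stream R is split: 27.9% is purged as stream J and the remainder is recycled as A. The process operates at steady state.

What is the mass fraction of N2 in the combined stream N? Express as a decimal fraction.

0.604

N2 enters only via K and leaves only via the purge: 1856×0.389 = 0.279×(N2 in R), and the absorber passes all N2, so N2 in N = N2 in R = 2587.8 kg/h.
O2 in N: m_A = 1856×0.611 + (1−0.279)·(1−0.541)·m_A, so m_A = 1134/0.6691 = 1694.9 kg/h.
N = 1694.9 + 2587.8 = 4282.7 kg/h.
N2 fraction in N = 2587.8/4282.7 = 0.604.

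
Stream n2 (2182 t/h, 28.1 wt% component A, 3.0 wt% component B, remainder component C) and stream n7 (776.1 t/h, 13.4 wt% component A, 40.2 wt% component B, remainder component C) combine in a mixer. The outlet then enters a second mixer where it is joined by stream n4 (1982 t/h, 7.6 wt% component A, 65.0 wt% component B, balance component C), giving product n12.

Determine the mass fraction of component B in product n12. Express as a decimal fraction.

0.337

Overall, product flow = 4940.1 t/h.
component B in = 2182×0.030 + 776.1×0.402 + 1982×0.650 = 1665.8 t/h.
component B fraction in n12 = 0.337.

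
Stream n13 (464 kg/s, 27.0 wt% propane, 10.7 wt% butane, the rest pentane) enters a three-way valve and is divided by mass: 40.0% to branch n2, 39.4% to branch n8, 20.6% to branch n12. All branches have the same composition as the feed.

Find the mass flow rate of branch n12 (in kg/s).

Branch n12 flow = 0.206×464 = 95.584 kg/s.

95.58 kg/s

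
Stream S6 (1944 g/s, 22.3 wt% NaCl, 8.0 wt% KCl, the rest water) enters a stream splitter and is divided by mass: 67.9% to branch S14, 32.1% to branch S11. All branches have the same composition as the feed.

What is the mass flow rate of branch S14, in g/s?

1320 g/s

Branch S14 flow = 0.679×1944 = 1320 g/s.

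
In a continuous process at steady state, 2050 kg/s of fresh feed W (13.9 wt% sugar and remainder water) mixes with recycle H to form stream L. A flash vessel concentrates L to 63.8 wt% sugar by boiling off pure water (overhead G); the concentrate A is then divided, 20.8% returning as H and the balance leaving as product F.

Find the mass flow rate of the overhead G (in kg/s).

1603 kg/s

Overall sugar balance (none leaves overhead): sugar in fresh feed = sugar in product, i.e. 2050×0.139 = (1−0.208)·A·0.638.
A = 284.95/(0.638×0.792) = 563.93 kg/s.
Recycle H = 0.208×563.93 = 117.3 kg/s.
Combined feed L = 2050 + 117.3 = 2167.3 kg/s.
Overhead G = L − A = 2167.3 − 563.93 = 1603.4 kg/s.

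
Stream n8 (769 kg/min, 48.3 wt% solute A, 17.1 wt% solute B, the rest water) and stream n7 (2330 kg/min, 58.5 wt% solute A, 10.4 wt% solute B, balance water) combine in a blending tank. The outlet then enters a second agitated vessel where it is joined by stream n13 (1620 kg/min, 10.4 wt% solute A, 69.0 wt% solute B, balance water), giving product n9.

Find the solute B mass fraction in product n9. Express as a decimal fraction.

Overall, product flow = 4719 kg/min.
solute B in = 769×0.171 + 2330×0.104 + 1620×0.690 = 1491.6 kg/min.
solute B fraction in n9 = 0.316.

0.316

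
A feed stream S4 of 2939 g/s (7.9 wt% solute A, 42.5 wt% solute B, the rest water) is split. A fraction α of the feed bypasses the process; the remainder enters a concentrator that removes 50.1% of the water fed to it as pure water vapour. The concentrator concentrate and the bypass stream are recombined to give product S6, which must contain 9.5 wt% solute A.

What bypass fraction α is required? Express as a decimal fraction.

0.322

All 2939×0.079 = 232.18 g/s of solute A reaches S6, so S6 = 232.18/0.095 = 2444 g/s and vapour = 494.99 g/s.
The evaporator receives (1−α)·2939 of feed at 0.496 water and removes 0.501 of that water:
0.501×0.496×(1−α)×2939 = 494.99
(1−α) = 494.99/730.33 = 0.6778;  α = 0.3222.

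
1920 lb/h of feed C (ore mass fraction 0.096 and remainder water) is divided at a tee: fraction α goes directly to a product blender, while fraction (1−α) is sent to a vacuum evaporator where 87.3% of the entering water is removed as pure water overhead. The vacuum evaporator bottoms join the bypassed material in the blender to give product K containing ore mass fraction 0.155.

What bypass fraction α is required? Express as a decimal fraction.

All 1920×0.096 = 184.32 lb/h of ore reaches K, so K = 184.32/0.155 = 1189.2 lb/h and vapour = 730.84 lb/h.
The evaporator receives (1−α)·1920 of feed at 0.904 water and removes 0.873 of that water:
0.873×0.904×(1−α)×1920 = 730.84
(1−α) = 730.84/1515.2 = 0.4823;  α = 0.5177.

0.518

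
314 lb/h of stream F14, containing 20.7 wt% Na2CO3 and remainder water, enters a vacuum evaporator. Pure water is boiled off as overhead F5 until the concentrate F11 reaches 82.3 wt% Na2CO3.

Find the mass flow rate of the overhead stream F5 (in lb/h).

235 lb/h

Na2CO3 is conserved: 314×0.207 = 64.998 lb/h all reports to the concentrate.
Concentrate = 64.998/(target fraction) = 78.977 lb/h.
Overhead = 314 − 78.977 = 235.02 lb/h.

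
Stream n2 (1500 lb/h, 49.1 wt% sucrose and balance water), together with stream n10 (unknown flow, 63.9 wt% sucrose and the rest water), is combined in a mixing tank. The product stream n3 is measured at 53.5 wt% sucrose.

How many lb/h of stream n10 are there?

634.6 lb/h

Let n10 be the unknown flow. Total out = 1500 + n10.
sucrose balance: 736.5 + 0.639·n10 = 0.535·(1500 + n10)
(0.639 − 0.535)·n10 = 0.535×1500 − 736.5 = 66
n10 = 66 / 0.104 = 634.62 lb/h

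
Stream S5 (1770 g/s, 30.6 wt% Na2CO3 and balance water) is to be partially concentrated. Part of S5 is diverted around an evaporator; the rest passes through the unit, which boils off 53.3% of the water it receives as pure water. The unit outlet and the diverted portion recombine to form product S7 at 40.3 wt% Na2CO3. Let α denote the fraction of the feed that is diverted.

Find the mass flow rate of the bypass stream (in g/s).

All 1770×0.306 = 541.62 g/s of Na2CO3 reaches S7, so S7 = 541.62/0.403 = 1344 g/s and vapour = 426.03 g/s.
The evaporator receives (1−α)·1770 of feed at 0.694 water and removes 0.533 of that water:
0.533×0.694×(1−α)×1770 = 426.03
(1−α) = 426.03/654.73 = 0.6507;  α = 0.3493.
Bypass flow = 0.3493×1770 = 618.26 g/s.

618.3 g/s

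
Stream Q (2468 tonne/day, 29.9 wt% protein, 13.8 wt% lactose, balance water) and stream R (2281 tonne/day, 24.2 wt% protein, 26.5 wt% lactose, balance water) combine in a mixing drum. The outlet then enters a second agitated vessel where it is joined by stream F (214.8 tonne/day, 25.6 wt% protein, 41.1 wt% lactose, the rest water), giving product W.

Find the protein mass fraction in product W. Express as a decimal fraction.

0.271

Overall, product flow = 4963.8 tonne/day.
protein in = 2468×0.299 + 2281×0.242 + 214.8×0.256 = 1344.9 tonne/day.
protein fraction in W = 0.271.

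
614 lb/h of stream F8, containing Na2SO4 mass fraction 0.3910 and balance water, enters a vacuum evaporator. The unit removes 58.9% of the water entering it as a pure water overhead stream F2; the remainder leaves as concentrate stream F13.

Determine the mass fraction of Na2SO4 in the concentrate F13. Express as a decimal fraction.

0.6097

Na2SO4 is not removed: 614×0.391 = 240.07 lb/h of Na2SO4 enters F13.
water entering = 614×0.609 = 373.93 lb/h; overhead removed = 0.589×373.93 = 220.24 lb/h.
Concentrate = 614 − 220.24 = 393.76 lb/h.
Mass fraction = 240.07/393.76 = 0.6097.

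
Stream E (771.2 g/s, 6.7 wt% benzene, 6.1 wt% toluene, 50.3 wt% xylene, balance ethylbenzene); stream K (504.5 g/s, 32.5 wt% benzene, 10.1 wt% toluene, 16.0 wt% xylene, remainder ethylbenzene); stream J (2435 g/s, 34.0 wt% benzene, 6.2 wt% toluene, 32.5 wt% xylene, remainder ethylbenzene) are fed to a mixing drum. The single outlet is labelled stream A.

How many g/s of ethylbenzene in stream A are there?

1158 g/s

ethylbenzene out = ethylbenzene in = 771.2×0.369 + 504.5×0.414 + 2435×0.273 = 1158.2 g/s.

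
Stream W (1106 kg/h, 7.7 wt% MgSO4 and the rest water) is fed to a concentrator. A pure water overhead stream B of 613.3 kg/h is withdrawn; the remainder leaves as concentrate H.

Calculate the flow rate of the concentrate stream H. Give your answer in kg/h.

Concentrate = 1106 − 613.3 = 492.7 kg/h.

492.7 kg/h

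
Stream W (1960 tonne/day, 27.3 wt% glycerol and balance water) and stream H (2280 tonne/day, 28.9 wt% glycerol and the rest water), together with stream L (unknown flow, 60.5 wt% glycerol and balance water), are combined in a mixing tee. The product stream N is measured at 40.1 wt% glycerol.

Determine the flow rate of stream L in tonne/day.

Let L be the unknown flow. Total out = 4240 + L.
glycerol balance: 1194 + 0.605·L = 0.401·(4240 + L)
(0.605 − 0.401)·L = 0.401×4240 − 1194 = 506.24
L = 506.24 / 0.204 = 2481.6 tonne/day

2482 tonne/day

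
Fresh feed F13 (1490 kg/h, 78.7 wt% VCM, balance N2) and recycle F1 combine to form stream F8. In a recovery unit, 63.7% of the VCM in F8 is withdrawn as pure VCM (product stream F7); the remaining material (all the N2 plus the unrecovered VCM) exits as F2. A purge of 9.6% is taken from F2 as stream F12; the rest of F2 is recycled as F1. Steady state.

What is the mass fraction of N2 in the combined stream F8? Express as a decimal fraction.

N2 enters only via F13 and leaves only via the purge: 1490×0.213 = 0.096×(N2 in F2), and the recovery unit passes all N2, so N2 in F8 = N2 in F2 = 3305.9 kg/h.
VCM in F8: m_A = 1490×0.787 + (1−0.096)·(1−0.637)·m_A, so m_A = 1172.6/0.6718 = 1745.4 kg/h.
F8 = 1745.4 + 3305.9 = 5051.3 kg/h.
N2 fraction in F8 = 3305.9/5051.3 = 0.6545.

0.6545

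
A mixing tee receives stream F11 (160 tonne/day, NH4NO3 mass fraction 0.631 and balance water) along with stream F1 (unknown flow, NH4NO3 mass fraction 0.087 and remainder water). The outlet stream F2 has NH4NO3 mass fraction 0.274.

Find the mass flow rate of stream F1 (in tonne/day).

305.5 tonne/day

Let F1 be the unknown flow. Total out = 160 + F1.
NH4NO3 balance: 100.96 + 0.087·F1 = 0.274·(160 + F1)
(0.087 − 0.274)·F1 = 0.274×160 − 100.96 = -57.12
F1 = -57.12 / -0.187 = 305.45 tonne/day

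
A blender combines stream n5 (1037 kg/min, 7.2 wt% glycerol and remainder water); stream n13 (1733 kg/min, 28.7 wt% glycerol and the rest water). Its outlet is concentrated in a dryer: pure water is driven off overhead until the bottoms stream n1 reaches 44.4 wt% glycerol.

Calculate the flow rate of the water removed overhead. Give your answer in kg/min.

1482 kg/min

glycerol entering = 1037×0.072 + 1733×0.287 = 572.03 kg/min.
All glycerol reports to n1, so n1 = 572.03/0.444 = 1288.4 kg/min.
Total feed = 2770 kg/min; overhead = 2770 − 1288.4 = 1481.6 kg/min.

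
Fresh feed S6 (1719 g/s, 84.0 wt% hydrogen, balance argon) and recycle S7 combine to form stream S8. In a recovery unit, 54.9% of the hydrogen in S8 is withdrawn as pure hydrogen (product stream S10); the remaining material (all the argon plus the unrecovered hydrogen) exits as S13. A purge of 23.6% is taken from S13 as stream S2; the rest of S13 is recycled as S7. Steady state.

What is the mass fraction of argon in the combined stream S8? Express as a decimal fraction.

argon enters only via S6 and leaves only via the purge: 1719×0.160 = 0.236×(argon in S13), and the recovery unit passes all argon, so argon in S8 = argon in S13 = 1165.4 g/s.
hydrogen in S8: m_A = 1719×0.840 + (1−0.236)·(1−0.549)·m_A, so m_A = 1444/0.6554 = 2203.1 g/s.
S8 = 2203.1 + 1165.4 = 3368.5 g/s.
argon fraction in S8 = 1165.4/3368.5 = 0.3460.

0.3460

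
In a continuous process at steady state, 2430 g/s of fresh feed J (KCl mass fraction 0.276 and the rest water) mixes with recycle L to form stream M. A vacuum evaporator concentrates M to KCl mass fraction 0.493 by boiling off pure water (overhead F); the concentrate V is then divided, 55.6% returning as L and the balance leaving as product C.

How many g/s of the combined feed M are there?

4134 g/s

Overall KCl balance (none leaves overhead): KCl in fresh feed = KCl in product, i.e. 2430×0.276 = (1−0.556)·V·0.493.
V = 670.68/(0.493×0.444) = 3064 g/s.
Recycle L = 0.556×3064 = 1703.6 g/s.
Combined feed M = 2430 + 1703.6 = 4133.6 g/s.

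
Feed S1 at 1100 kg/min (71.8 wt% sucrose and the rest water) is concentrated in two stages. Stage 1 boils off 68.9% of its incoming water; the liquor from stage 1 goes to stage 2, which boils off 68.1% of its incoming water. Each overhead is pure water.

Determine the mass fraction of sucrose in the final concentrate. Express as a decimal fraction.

0.962

water in feed = 1100×0.282 = 310.2 kg/min.
After stage 1: water left = (1−0.689)×310.2 = 96.472; stream total = 886.27 kg/min.
After stage 2: water left = (1−0.681)×96.472 = 30.775; final concentrate = 820.57 kg/min.
sucrose fraction = 789.8/820.57 = 0.962.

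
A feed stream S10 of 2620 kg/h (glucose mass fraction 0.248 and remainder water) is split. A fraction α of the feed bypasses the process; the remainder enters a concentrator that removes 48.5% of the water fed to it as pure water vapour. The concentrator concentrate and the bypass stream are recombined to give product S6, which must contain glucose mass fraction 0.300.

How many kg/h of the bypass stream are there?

1375 kg/h

All 2620×0.248 = 649.76 kg/h of glucose reaches S6, so S6 = 649.76/0.300 = 2165.9 kg/h and vapour = 454.13 kg/h.
The evaporator receives (1−α)·2620 of feed at 0.752 water and removes 0.485 of that water:
0.485×0.752×(1−α)×2620 = 454.13
(1−α) = 454.13/955.57 = 0.4753;  α = 0.5247.
Bypass flow = 0.5247×2620 = 1374.8 kg/h.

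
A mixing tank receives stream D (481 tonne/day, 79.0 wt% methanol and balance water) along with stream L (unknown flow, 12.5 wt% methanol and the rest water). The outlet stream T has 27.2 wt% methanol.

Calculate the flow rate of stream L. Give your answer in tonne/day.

Let L be the unknown flow. Total out = 481 + L.
methanol balance: 379.99 + 0.125·L = 0.272·(481 + L)
(0.125 − 0.272)·L = 0.272×481 − 379.99 = -249.16
L = -249.16 / -0.147 = 1695 tonne/day

1695 tonne/day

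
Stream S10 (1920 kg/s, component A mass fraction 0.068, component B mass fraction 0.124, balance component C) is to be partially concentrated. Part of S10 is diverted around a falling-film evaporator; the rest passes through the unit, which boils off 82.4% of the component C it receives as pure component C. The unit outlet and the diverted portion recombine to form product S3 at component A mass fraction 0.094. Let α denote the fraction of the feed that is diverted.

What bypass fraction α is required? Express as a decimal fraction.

All 1920×0.068 = 130.56 kg/s of component A reaches S3, so S3 = 130.56/0.094 = 1388.9 kg/s and vapour = 531.06 kg/s.
The evaporator receives (1−α)·1920 of feed at 0.808 component C and removes 0.824 of that component C:
0.824×0.808×(1−α)×1920 = 531.06
(1−α) = 531.06/1278.3 = 0.4154;  α = 0.5846.

0.585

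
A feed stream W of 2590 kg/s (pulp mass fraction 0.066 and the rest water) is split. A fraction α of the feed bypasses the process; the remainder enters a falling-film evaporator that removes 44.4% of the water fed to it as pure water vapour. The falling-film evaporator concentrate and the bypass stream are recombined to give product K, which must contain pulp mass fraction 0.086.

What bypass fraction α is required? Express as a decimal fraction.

0.439

All 2590×0.066 = 170.94 kg/s of pulp reaches K, so K = 170.94/0.086 = 1987.7 kg/s and vapour = 602.33 kg/s.
The evaporator receives (1−α)·2590 of feed at 0.934 water and removes 0.444 of that water:
0.444×0.934×(1−α)×2590 = 602.33
(1−α) = 602.33/1074.1 = 0.5608;  α = 0.4392.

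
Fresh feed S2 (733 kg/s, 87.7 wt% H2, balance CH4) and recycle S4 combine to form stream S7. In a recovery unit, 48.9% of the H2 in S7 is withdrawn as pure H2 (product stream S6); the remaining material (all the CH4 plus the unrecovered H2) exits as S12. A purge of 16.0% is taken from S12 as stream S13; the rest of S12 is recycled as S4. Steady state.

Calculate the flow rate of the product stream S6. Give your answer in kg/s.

550.8 kg/s

H2 in S7: m_A = 733×0.877 + (1−0.160)·(1−0.489)·m_A, so m_A = 642.84/0.5708 = 1126.3 kg/s.
Product S6 = 0.489×1126.3 = 550.76 kg/s.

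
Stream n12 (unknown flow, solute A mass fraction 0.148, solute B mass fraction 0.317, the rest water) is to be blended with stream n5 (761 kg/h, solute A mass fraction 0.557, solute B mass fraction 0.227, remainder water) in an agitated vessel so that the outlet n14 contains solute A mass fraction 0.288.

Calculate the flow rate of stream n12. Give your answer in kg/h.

Let n12 be the unknown flow. Total out = 761 + n12.
solute A balance: 423.88 + 0.148·n12 = 0.288·(761 + n12)
(0.148 − 0.288)·n12 = 0.288×761 − 423.88 = -204.71
n12 = -204.71 / -0.140 = 1462.2 kg/h

1462 kg/h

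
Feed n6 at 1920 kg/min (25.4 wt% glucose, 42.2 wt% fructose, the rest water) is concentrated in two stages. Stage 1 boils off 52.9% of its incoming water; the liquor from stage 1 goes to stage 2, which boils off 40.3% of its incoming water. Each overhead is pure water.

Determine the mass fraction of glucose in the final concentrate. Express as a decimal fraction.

water in feed = 1920×0.324 = 622.08 kg/min.
After stage 1: water left = (1−0.529)×622.08 = 293; stream total = 1590.9 kg/min.
After stage 2: water left = (1−0.403)×293 = 174.92; final concentrate = 1472.8 kg/min.
glucose fraction = 487.68/1472.8 = 0.331.

0.331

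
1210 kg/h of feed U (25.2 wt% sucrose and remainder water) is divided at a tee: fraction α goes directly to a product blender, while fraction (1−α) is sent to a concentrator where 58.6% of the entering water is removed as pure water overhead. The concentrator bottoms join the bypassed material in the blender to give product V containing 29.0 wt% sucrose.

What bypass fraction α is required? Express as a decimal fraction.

0.701

All 1210×0.252 = 304.92 kg/h of sucrose reaches V, so V = 304.92/0.290 = 1051.4 kg/h and vapour = 158.55 kg/h.
The evaporator receives (1−α)·1210 of feed at 0.748 water and removes 0.586 of that water:
0.586×0.748×(1−α)×1210 = 158.55
(1−α) = 158.55/530.38 = 0.2989;  α = 0.7011.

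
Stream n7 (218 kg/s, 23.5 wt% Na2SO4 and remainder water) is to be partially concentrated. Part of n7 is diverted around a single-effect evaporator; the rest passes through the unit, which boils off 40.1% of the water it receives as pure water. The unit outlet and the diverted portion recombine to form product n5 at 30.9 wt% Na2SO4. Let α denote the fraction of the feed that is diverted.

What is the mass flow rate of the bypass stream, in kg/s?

All 218×0.235 = 51.23 kg/s of Na2SO4 reaches n5, so n5 = 51.23/0.309 = 165.79 kg/s and vapour = 52.207 kg/s.
The evaporator receives (1−α)·218 of feed at 0.765 water and removes 0.401 of that water:
0.401×0.765×(1−α)×218 = 52.207
(1−α) = 52.207/66.875 = 0.7807;  α = 0.2193.
Bypass flow = 0.2193×218 = 47.814 kg/s.

47.81 kg/s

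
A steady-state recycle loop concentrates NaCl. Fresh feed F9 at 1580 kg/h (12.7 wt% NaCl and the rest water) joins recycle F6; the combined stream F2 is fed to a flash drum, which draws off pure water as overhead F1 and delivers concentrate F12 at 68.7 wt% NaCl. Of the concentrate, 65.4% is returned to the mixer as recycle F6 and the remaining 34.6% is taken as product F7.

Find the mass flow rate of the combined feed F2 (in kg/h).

2132 kg/h

Overall NaCl balance (none leaves overhead): NaCl in fresh feed = NaCl in product, i.e. 1580×0.127 = (1−0.654)·F12·0.687.
F12 = 200.66/(0.687×0.346) = 844.17 kg/h.
Recycle F6 = 0.654×844.17 = 552.08 kg/h.
Combined feed F2 = 1580 + 552.08 = 2132.1 kg/h.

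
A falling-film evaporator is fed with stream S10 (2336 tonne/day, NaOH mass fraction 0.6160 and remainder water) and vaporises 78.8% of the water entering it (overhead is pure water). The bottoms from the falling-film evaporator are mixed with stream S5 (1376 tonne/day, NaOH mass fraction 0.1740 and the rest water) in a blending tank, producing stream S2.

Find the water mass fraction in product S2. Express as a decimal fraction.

0.4415

Vapour removed = 0.788×0.384×2336 = 706.85 tonne/day; concentrate = 1629.1 tonne/day.
water reaching the mixer = 190.17 (from concentrate) + 1376×0.826 = 1326.7 tonne/day.
Product flow = 1629.1 + 1376 = 3005.1 tonne/day; water fraction = 0.4415.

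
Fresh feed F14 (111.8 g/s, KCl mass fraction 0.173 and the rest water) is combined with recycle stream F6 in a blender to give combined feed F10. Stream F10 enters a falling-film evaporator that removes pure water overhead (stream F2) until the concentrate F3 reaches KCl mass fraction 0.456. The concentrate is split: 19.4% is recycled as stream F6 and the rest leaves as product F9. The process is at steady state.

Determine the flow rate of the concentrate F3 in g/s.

Overall KCl balance (none leaves overhead): KCl in fresh feed = KCl in product, i.e. 111.8×0.173 = (1−0.194)·F3·0.456.
F3 = 19.341/(0.456×0.806) = 52.625 g/s.

52.62 g/s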